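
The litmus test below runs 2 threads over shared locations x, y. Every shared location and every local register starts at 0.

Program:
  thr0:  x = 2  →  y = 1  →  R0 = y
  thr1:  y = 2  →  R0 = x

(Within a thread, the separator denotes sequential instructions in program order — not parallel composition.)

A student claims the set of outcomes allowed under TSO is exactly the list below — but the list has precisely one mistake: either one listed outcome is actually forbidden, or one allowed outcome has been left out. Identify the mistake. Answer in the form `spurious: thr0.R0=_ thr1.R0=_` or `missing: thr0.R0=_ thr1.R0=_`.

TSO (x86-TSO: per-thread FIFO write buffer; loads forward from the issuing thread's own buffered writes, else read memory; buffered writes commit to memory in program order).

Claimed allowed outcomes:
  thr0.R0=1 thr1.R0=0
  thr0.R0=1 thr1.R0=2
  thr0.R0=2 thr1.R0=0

outcome vector order: (thr0.R0,thr1.R0)
TSO: 4 outcomes — {10 12 20 22}
TSO∖claimed = {22}

missing: thr0.R0=2 thr1.R0=2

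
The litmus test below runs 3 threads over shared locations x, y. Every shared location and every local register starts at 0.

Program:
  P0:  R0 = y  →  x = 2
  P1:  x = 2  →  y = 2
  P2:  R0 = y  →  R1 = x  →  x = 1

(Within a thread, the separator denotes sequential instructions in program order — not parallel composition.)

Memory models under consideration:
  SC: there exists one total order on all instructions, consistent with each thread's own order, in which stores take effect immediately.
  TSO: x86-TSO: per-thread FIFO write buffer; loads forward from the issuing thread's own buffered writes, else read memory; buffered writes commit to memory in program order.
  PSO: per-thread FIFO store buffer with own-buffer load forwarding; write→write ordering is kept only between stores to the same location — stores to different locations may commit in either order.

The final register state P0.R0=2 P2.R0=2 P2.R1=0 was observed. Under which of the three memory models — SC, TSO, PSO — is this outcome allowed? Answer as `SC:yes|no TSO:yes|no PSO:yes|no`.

outcome vector order: (P0.R0,P2.R0,P2.R1)
[SC] allowed = {<0 0 0>, <0 0 2>, <0 2 2>, <2 0 0>, <2 0 2>, <2 2 2>}
[TSO] allowed = {<0 0 0>, <0 0 2>, <0 2 2>, <2 0 0>, <2 0 2>, <2 2 2>}
[PSO] allowed = {<0 0 0>, <0 0 2>, <0 2 0>, <0 2 2>, <2 0 0>, <2 0 2>, <2 2 0>, <2 2 2>}
target <2 2 0> ∈ {PSO}

SC:no TSO:no PSO:yes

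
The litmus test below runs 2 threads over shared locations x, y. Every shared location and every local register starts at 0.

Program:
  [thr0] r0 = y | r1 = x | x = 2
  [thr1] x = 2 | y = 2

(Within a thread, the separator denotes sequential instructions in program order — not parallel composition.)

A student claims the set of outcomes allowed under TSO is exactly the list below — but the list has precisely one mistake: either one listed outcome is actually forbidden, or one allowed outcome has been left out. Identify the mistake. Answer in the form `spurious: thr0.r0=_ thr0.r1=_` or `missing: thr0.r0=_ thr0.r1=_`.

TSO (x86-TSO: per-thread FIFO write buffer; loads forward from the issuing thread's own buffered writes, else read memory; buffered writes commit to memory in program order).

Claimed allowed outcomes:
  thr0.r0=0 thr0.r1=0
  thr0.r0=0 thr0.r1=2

missing: thr0.r0=2 thr0.r1=2

outcome vector order: (thr0.r0,thr0.r1)
TSO (3): (0,0) (0,2) (2,2)
TSO∖claimed = {(2,2)}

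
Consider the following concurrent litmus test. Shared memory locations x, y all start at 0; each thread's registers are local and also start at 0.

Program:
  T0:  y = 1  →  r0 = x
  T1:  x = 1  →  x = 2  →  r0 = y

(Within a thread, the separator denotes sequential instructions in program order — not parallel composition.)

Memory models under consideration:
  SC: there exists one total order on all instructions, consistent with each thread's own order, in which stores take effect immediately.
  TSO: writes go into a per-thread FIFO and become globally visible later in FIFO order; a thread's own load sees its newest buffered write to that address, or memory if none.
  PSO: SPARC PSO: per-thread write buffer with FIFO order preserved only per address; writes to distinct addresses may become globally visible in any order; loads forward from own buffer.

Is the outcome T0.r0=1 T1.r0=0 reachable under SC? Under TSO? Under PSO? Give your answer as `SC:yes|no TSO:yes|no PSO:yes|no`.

SC:no TSO:yes PSO:yes

outcome vector order: (T0.r0,T1.r0)
SC: 4 outcomes — {(0,1), (1,1), (2,0), (2,1)}
TSO: 6 outcomes — {(0,0), (0,1), (1,0), (1,1), (2,0), (2,1)}
PSO: 6 outcomes — {(0,0), (0,1), (1,0), (1,1), (2,0), (2,1)}
target (1,0) ∈ {TSO,PSO}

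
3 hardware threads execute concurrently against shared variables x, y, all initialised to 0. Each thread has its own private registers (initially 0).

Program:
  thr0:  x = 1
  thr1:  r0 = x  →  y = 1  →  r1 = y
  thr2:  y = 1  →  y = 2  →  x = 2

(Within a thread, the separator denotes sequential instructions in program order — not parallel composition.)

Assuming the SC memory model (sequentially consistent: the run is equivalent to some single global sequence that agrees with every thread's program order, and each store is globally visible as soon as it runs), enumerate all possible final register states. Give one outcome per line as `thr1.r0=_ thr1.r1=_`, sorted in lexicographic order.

outcome vector order: (thr1.r0,thr1.r1)
|SC outcomes| = 5

thr1.r0=0 thr1.r1=1
thr1.r0=0 thr1.r1=2
thr1.r0=1 thr1.r1=1
thr1.r0=1 thr1.r1=2
thr1.r0=2 thr1.r1=1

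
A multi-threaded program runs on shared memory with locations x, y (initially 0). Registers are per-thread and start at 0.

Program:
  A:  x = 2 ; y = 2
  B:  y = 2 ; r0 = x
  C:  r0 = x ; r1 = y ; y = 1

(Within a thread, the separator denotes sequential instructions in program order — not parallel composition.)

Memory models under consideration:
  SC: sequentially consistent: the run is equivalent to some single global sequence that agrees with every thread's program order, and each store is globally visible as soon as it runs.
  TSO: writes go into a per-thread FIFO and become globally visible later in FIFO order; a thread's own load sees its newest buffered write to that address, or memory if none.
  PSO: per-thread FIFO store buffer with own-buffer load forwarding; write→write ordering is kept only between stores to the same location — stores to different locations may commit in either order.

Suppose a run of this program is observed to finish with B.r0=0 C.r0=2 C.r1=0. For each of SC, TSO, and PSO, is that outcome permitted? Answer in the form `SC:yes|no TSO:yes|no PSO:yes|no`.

SC:no TSO:yes PSO:yes

outcome vector order: (B.r0,C.r0,C.r1)
[SC] allowed = {000; 002; 022; 200; 202; 220; 222}
[TSO] allowed = {000; 002; 020; 022; 200; 202; 220; 222}
[PSO] allowed = {000; 002; 020; 022; 200; 202; 220; 222}
target 020 ∈ {TSO,PSO}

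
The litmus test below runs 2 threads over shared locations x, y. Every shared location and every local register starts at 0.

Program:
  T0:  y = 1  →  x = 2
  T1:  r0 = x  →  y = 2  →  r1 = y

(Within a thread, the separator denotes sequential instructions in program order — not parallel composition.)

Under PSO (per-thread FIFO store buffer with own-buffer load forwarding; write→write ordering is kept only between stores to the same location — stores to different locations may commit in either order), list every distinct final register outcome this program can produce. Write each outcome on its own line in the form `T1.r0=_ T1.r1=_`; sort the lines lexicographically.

outcome vector order: (T1.r0,T1.r1)
|PSO outcomes| = 4

T1.r0=0 T1.r1=1
T1.r0=0 T1.r1=2
T1.r0=2 T1.r1=1
T1.r0=2 T1.r1=2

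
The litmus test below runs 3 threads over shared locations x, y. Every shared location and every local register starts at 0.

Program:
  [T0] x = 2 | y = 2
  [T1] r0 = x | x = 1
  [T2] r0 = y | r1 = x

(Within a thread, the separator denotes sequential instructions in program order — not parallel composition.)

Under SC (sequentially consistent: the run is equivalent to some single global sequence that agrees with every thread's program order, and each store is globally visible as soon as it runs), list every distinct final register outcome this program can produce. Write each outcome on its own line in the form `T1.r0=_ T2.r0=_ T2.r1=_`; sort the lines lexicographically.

outcome vector order: (T1.r0,T2.r0,T2.r1)
|SC outcomes| = 10

T1.r0=0 T2.r0=0 T2.r1=0
T1.r0=0 T2.r0=0 T2.r1=1
T1.r0=0 T2.r0=0 T2.r1=2
T1.r0=0 T2.r0=2 T2.r1=1
T1.r0=0 T2.r0=2 T2.r1=2
T1.r0=2 T2.r0=0 T2.r1=0
T1.r0=2 T2.r0=0 T2.r1=1
T1.r0=2 T2.r0=0 T2.r1=2
T1.r0=2 T2.r0=2 T2.r1=1
T1.r0=2 T2.r0=2 T2.r1=2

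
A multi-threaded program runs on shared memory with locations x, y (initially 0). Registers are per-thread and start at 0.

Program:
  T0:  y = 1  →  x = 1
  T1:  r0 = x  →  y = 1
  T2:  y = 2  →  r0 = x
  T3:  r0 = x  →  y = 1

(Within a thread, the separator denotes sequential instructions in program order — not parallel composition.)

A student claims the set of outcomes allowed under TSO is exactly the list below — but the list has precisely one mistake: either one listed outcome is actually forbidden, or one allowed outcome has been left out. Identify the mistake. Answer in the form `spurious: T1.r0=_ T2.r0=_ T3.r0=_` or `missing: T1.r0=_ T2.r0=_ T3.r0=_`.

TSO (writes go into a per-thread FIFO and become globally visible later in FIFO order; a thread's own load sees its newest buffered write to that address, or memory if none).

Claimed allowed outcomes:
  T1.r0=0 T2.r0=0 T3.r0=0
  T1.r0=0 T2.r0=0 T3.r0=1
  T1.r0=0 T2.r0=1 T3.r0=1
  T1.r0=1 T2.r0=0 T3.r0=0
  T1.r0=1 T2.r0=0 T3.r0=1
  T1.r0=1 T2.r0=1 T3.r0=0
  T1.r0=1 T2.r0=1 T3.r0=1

outcome vector order: (T1.r0,T2.r0,T3.r0)
TSO (8): (0,0,0); (0,0,1); (0,1,0); (0,1,1); (1,0,0); (1,0,1); (1,1,0); (1,1,1)
TSO∖claimed = {(0,1,0)}

missing: T1.r0=0 T2.r0=1 T3.r0=0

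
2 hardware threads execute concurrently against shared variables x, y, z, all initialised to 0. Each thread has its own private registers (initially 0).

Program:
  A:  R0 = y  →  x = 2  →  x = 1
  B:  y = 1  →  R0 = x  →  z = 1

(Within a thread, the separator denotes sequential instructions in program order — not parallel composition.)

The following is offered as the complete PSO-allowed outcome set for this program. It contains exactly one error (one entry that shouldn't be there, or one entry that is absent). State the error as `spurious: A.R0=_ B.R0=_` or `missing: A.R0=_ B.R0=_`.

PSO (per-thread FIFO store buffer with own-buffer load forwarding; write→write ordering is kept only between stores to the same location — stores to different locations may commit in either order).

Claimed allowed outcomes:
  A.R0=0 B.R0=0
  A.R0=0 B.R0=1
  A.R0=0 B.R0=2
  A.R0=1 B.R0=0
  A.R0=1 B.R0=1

missing: A.R0=1 B.R0=2

outcome vector order: (A.R0,B.R0)
PSO: 6 outcomes — {00 01 02 10 11 12}
PSO∖claimed = {12}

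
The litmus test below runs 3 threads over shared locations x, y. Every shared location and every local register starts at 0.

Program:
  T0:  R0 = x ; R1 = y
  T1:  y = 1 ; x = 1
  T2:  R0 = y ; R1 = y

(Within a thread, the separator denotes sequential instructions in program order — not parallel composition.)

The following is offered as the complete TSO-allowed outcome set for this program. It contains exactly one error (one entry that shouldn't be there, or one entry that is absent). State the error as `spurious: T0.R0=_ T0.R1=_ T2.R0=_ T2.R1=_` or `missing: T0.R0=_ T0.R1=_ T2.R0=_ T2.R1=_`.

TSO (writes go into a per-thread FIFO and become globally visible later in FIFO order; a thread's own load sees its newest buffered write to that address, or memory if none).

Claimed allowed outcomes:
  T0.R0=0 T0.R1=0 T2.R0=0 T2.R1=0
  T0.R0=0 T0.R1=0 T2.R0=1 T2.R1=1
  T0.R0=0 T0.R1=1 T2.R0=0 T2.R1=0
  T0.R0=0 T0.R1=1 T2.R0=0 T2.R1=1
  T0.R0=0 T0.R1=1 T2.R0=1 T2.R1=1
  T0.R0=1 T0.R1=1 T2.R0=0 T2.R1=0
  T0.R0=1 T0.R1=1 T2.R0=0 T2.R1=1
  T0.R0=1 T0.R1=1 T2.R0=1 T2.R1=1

missing: T0.R0=0 T0.R1=0 T2.R0=0 T2.R1=1

outcome vector order: (T0.R0,T0.R1,T2.R0,T2.R1)
TSO: 9 outcomes — {0000; 0001; 0011; 0100; 0101; 0111; 1100; 1101; 1111}
TSO∖claimed = {0001}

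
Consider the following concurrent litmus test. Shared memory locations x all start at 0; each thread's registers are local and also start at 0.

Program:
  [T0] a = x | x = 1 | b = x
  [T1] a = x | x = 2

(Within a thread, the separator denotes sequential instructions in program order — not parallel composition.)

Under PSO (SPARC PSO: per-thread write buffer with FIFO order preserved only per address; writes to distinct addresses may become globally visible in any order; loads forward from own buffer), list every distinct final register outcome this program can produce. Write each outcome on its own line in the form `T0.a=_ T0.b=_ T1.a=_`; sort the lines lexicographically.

outcome vector order: (T0.a,T0.b,T1.a)
|PSO outcomes| = 5

T0.a=0 T0.b=1 T1.a=0
T0.a=0 T0.b=1 T1.a=1
T0.a=0 T0.b=2 T1.a=0
T0.a=0 T0.b=2 T1.a=1
T0.a=2 T0.b=1 T1.a=0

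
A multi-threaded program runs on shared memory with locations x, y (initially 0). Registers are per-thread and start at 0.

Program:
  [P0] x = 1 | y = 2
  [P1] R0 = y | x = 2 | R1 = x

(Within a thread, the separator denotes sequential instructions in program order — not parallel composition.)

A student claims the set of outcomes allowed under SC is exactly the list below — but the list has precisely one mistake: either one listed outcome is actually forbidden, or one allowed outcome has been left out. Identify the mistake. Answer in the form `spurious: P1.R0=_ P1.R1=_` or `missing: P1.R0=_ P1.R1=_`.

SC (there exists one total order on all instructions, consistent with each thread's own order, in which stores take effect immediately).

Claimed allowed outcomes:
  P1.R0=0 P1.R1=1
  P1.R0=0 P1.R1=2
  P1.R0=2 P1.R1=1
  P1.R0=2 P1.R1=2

spurious: P1.R0=2 P1.R1=1

outcome vector order: (P1.R0,P1.R1)
SC (3): <0 1>, <0 2>, <2 2>
claimed∖SC = {<2 1>}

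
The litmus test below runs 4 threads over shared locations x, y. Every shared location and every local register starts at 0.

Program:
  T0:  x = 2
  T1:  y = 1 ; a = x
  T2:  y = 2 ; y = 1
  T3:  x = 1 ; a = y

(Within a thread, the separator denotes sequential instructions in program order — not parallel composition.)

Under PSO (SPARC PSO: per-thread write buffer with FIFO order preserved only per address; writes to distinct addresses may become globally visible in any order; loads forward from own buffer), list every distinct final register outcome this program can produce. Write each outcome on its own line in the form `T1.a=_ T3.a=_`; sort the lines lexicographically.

outcome vector order: (T1.a,T3.a)
|PSO outcomes| = 9

T1.a=0 T3.a=0
T1.a=0 T3.a=1
T1.a=0 T3.a=2
T1.a=1 T3.a=0
T1.a=1 T3.a=1
T1.a=1 T3.a=2
T1.a=2 T3.a=0
T1.a=2 T3.a=1
T1.a=2 T3.a=2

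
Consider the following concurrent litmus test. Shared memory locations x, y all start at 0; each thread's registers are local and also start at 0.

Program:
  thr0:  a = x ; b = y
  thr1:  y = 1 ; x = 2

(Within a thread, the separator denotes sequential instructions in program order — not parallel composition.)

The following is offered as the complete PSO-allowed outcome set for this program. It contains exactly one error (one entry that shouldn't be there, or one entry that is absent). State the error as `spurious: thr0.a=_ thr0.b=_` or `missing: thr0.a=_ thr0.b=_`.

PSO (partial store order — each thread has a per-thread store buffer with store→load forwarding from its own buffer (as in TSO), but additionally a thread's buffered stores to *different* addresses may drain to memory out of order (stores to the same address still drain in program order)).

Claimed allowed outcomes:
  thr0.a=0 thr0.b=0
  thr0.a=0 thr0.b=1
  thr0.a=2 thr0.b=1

missing: thr0.a=2 thr0.b=0

outcome vector order: (thr0.a,thr0.b)
under PSO → (0,0), (0,1), (2,0), (2,1)
PSO∖claimed = {(2,0)}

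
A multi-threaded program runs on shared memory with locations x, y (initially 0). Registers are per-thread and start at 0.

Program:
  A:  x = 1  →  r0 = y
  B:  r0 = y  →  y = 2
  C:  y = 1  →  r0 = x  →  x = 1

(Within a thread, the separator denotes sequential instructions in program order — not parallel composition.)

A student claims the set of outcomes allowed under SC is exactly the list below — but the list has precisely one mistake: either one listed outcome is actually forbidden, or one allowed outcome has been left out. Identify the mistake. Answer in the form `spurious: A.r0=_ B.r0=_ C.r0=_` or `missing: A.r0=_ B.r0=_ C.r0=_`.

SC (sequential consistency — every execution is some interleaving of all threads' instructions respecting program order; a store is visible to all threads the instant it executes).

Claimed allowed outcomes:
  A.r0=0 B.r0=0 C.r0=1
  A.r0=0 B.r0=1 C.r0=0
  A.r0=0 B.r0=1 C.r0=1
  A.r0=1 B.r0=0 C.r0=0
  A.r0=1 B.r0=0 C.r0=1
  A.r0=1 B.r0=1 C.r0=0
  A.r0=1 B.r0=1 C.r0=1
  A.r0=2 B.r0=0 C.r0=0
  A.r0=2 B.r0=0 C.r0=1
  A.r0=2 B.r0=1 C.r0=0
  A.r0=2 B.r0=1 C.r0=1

spurious: A.r0=0 B.r0=1 C.r0=0

outcome vector order: (A.r0,B.r0,C.r0)
SC (10): (0,0,1); (0,1,1); (1,0,0); (1,0,1); (1,1,0); (1,1,1); (2,0,0); (2,0,1); (2,1,0); (2,1,1)
claimed∖SC = {(0,1,0)}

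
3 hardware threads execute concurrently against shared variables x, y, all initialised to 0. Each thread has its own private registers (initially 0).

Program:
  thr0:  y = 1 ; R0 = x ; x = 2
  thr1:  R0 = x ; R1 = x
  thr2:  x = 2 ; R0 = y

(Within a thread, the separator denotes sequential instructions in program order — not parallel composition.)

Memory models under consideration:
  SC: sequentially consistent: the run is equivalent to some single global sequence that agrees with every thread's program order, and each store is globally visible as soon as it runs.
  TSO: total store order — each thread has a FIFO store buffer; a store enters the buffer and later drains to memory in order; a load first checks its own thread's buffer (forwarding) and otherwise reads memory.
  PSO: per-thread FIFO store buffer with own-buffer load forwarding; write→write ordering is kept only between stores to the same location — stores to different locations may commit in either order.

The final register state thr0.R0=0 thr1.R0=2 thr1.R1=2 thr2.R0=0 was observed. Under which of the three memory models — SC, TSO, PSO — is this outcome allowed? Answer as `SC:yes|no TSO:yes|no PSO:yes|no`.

outcome vector order: (thr0.R0,thr1.R0,thr1.R1,thr2.R0)
SC: 9 outcomes — {(0,0,0,1) (0,0,2,1) (0,2,2,1) (2,0,0,0) (2,0,0,1) (2,0,2,0) (2,0,2,1) (2,2,2,0) (2,2,2,1)}
TSO: 12 outcomes — {(0,0,0,0) (0,0,0,1) (0,0,2,0) (0,0,2,1) (0,2,2,0) (0,2,2,1) (2,0,0,0) (2,0,0,1) (2,0,2,0) (2,0,2,1) (2,2,2,0) (2,2,2,1)}
PSO: 12 outcomes — {(0,0,0,0) (0,0,0,1) (0,0,2,0) (0,0,2,1) (0,2,2,0) (0,2,2,1) (2,0,0,0) (2,0,0,1) (2,0,2,0) (2,0,2,1) (2,2,2,0) (2,2,2,1)}
target (0,2,2,0) ∈ {TSO,PSO}

SC:no TSO:yes PSO:yes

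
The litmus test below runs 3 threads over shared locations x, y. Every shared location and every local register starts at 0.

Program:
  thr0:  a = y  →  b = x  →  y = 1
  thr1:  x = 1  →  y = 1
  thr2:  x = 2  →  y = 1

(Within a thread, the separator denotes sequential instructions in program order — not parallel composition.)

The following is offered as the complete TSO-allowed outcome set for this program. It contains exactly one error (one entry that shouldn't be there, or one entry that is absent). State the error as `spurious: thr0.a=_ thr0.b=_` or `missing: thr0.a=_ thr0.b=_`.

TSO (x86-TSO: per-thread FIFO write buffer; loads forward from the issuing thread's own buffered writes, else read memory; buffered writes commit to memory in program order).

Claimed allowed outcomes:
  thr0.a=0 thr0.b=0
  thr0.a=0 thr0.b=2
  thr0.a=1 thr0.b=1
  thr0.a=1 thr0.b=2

outcome vector order: (thr0.a,thr0.b)
TSO: 5 outcomes — {0/0; 0/1; 0/2; 1/1; 1/2}
TSO∖claimed = {0/1}

missing: thr0.a=0 thr0.b=1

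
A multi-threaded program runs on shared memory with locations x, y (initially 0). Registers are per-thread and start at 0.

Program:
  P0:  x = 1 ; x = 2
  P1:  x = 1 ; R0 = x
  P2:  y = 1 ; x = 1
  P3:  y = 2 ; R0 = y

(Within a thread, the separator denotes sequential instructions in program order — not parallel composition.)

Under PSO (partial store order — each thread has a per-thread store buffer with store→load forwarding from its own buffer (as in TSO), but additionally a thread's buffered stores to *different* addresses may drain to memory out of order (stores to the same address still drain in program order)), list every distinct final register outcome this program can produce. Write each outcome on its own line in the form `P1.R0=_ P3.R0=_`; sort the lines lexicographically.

outcome vector order: (P1.R0,P3.R0)
|PSO outcomes| = 4

P1.R0=1 P3.R0=1
P1.R0=1 P3.R0=2
P1.R0=2 P3.R0=1
P1.R0=2 P3.R0=2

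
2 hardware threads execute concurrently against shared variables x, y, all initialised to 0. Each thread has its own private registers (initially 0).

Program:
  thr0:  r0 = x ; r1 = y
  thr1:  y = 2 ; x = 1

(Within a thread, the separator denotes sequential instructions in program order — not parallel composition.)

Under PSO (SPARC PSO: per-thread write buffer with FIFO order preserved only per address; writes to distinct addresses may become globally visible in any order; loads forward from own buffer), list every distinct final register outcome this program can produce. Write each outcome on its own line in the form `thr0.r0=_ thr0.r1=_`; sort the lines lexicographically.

thr0.r0=0 thr0.r1=0
thr0.r0=0 thr0.r1=2
thr0.r0=1 thr0.r1=0
thr0.r0=1 thr0.r1=2

outcome vector order: (thr0.r0,thr0.r1)
|PSO outcomes| = 4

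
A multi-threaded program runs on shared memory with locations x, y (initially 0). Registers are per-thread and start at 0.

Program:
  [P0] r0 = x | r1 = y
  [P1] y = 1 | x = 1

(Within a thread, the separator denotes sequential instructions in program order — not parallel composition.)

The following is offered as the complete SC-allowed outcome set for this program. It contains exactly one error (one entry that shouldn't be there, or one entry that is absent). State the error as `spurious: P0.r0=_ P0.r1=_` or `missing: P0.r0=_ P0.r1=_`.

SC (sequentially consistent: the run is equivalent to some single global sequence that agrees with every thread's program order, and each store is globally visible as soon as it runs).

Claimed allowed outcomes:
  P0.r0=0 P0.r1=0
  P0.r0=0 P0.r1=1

missing: P0.r0=1 P0.r1=1

outcome vector order: (P0.r0,P0.r1)
SC (3): 0/0, 0/1, 1/1
SC∖claimed = {1/1}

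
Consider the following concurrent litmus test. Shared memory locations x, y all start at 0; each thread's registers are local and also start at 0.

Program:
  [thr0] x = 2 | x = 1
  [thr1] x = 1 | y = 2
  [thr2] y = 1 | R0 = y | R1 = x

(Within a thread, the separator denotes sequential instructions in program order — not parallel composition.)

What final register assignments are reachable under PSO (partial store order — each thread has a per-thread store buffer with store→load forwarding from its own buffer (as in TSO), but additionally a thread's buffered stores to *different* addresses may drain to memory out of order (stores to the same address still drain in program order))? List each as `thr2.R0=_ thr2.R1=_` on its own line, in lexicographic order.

thr2.R0=1 thr2.R1=0
thr2.R0=1 thr2.R1=1
thr2.R0=1 thr2.R1=2
thr2.R0=2 thr2.R1=0
thr2.R0=2 thr2.R1=1
thr2.R0=2 thr2.R1=2

outcome vector order: (thr2.R0,thr2.R1)
|PSO outcomes| = 6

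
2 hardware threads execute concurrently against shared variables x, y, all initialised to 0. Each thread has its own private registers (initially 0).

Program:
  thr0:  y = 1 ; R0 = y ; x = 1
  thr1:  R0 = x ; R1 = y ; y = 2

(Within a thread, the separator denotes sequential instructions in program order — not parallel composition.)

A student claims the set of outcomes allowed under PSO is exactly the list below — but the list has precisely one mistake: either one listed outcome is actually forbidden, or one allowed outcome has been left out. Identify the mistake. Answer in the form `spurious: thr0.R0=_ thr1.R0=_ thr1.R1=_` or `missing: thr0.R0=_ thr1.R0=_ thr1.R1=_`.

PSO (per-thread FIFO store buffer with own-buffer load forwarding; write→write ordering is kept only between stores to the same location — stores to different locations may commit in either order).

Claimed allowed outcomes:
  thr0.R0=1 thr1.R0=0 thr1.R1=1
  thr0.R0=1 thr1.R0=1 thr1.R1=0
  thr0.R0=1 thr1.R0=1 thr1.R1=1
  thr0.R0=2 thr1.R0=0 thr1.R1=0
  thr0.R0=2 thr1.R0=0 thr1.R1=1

outcome vector order: (thr0.R0,thr1.R0,thr1.R1)
under PSO → 1/0/0 1/0/1 1/1/0 1/1/1 2/0/0 2/0/1
PSO∖claimed = {1/0/0}

missing: thr0.R0=1 thr1.R0=0 thr1.R1=0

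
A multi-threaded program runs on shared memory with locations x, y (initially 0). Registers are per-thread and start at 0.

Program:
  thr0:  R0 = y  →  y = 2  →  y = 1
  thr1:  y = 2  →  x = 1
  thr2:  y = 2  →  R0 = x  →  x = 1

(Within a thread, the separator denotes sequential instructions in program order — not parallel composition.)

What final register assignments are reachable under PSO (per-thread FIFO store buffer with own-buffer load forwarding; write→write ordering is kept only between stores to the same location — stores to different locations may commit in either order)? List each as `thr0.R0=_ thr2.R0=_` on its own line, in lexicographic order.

thr0.R0=0 thr2.R0=0
thr0.R0=0 thr2.R0=1
thr0.R0=2 thr2.R0=0
thr0.R0=2 thr2.R0=1

outcome vector order: (thr0.R0,thr2.R0)
|PSO outcomes| = 4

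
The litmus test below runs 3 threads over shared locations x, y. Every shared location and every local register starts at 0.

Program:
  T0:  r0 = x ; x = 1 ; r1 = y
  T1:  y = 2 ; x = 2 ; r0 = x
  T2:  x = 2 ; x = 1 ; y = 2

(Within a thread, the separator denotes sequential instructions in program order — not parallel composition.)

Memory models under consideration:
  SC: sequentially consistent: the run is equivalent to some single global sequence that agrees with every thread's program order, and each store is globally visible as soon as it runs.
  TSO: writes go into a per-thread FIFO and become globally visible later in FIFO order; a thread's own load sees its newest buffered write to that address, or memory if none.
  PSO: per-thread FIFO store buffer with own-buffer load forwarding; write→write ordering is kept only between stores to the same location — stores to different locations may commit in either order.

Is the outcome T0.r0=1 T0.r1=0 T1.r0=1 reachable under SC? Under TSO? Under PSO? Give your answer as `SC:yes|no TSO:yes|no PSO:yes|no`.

outcome vector order: (T0.r0,T0.r1,T1.r0)
under SC → <0 0 1>; <0 0 2>; <0 2 1>; <0 2 2>; <1 0 2>; <1 2 1>; <1 2 2>; <2 0 1>; <2 0 2>; <2 2 1>; <2 2 2>
under TSO → <0 0 1>; <0 0 2>; <0 2 1>; <0 2 2>; <1 0 1>; <1 0 2>; <1 2 1>; <1 2 2>; <2 0 1>; <2 0 2>; <2 2 1>; <2 2 2>
under PSO → <0 0 1>; <0 0 2>; <0 2 1>; <0 2 2>; <1 0 1>; <1 0 2>; <1 2 1>; <1 2 2>; <2 0 1>; <2 0 2>; <2 2 1>; <2 2 2>
target <1 0 1> ∈ {TSO,PSO}

SC:no TSO:yes PSO:yes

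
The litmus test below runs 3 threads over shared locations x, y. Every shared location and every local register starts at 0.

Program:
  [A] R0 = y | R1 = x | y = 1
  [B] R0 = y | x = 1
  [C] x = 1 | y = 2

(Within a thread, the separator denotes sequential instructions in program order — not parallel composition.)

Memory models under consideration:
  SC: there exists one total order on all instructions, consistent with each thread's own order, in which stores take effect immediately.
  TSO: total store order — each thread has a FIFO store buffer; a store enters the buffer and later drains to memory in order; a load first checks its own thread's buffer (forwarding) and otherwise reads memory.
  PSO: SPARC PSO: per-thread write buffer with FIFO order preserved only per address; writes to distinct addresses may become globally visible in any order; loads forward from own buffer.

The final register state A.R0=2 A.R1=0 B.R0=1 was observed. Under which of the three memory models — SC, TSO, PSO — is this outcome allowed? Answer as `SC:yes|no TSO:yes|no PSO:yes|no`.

SC:no TSO:no PSO:yes

outcome vector order: (A.R0,A.R1,B.R0)
SC: 9 outcomes — {000, 001, 002, 010, 011, 012, 210, 211, 212}
TSO: 9 outcomes — {000, 001, 002, 010, 011, 012, 210, 211, 212}
PSO: 12 outcomes — {000, 001, 002, 010, 011, 012, 200, 201, 202, 210, 211, 212}
target 201 ∈ {PSO}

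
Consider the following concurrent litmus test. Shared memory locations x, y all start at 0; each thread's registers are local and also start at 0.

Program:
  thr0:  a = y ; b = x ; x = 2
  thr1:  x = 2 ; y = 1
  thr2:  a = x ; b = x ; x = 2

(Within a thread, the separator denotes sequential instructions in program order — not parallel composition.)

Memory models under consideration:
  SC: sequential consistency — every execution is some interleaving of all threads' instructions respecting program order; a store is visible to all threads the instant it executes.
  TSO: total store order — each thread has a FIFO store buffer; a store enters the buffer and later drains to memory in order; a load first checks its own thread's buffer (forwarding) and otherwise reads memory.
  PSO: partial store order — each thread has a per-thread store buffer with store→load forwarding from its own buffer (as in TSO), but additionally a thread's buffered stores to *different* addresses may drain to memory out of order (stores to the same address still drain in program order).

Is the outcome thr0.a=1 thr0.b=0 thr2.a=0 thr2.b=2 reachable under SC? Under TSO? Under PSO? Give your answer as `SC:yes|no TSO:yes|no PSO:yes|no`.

SC:no TSO:no PSO:yes

outcome vector order: (thr0.a,thr0.b,thr2.a,thr2.b)
[SC] allowed = {(0,0,0,0); (0,0,0,2); (0,0,2,2); (0,2,0,0); (0,2,0,2); (0,2,2,2); (1,2,0,0); (1,2,0,2); (1,2,2,2)}
[TSO] allowed = {(0,0,0,0); (0,0,0,2); (0,0,2,2); (0,2,0,0); (0,2,0,2); (0,2,2,2); (1,2,0,0); (1,2,0,2); (1,2,2,2)}
[PSO] allowed = {(0,0,0,0); (0,0,0,2); (0,0,2,2); (0,2,0,0); (0,2,0,2); (0,2,2,2); (1,0,0,0); (1,0,0,2); (1,0,2,2); (1,2,0,0); (1,2,0,2); (1,2,2,2)}
target (1,0,0,2) ∈ {PSO}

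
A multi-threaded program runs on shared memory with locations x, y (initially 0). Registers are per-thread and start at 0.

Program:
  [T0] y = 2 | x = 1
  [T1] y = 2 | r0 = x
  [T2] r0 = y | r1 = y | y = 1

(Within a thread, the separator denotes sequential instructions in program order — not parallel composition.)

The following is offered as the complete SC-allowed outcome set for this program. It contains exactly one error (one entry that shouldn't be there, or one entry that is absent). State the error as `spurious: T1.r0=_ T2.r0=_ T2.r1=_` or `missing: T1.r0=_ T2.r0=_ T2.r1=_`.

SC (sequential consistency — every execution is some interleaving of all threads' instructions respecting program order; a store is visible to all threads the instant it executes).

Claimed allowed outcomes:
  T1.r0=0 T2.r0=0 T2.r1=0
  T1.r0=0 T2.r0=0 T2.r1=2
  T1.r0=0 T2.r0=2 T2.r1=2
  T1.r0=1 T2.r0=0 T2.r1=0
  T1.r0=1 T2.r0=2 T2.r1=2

outcome vector order: (T1.r0,T2.r0,T2.r1)
SC (6): (0,0,0) (0,0,2) (0,2,2) (1,0,0) (1,0,2) (1,2,2)
SC∖claimed = {(1,0,2)}

missing: T1.r0=1 T2.r0=0 T2.r1=2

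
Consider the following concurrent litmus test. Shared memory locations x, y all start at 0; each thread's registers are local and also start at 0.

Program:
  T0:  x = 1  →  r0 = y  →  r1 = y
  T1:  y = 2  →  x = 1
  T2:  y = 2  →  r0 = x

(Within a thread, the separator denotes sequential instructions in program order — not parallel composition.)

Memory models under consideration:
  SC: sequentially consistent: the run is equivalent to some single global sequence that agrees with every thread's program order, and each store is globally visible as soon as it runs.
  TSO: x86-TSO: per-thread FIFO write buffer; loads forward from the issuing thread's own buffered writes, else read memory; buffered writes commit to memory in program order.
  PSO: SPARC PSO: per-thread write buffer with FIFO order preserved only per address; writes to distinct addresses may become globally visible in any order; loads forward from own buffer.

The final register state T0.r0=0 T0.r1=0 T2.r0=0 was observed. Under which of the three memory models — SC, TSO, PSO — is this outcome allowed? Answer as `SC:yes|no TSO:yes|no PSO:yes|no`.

SC:no TSO:yes PSO:yes

outcome vector order: (T0.r0,T0.r1,T2.r0)
under SC → <0 0 1>; <0 2 1>; <2 2 0>; <2 2 1>
under TSO → <0 0 0>; <0 0 1>; <0 2 0>; <0 2 1>; <2 2 0>; <2 2 1>
under PSO → <0 0 0>; <0 0 1>; <0 2 0>; <0 2 1>; <2 2 0>; <2 2 1>
target <0 0 0> ∈ {TSO,PSO}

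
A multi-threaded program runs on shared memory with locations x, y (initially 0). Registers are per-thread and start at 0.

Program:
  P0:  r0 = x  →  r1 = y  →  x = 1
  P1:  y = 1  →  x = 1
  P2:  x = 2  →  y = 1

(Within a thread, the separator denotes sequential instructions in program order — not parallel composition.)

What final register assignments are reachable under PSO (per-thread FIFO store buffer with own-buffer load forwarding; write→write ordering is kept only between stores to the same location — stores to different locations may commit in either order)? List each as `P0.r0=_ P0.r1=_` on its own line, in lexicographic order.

P0.r0=0 P0.r1=0
P0.r0=0 P0.r1=1
P0.r0=1 P0.r1=0
P0.r0=1 P0.r1=1
P0.r0=2 P0.r1=0
P0.r0=2 P0.r1=1

outcome vector order: (P0.r0,P0.r1)
|PSO outcomes| = 6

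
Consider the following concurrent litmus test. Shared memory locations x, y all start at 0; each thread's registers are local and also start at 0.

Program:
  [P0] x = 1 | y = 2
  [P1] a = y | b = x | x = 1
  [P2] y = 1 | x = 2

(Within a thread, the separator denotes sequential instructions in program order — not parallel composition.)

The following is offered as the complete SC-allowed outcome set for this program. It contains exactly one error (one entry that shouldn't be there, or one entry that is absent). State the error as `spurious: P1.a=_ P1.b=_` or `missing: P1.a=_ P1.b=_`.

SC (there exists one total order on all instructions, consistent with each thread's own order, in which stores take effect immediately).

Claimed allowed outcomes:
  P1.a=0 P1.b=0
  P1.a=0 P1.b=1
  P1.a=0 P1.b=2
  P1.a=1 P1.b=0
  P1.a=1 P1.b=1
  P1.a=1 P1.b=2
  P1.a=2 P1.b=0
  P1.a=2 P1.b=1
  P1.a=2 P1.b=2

spurious: P1.a=2 P1.b=0

outcome vector order: (P1.a,P1.b)
SC (8): 00 01 02 10 11 12 21 22
claimed∖SC = {20}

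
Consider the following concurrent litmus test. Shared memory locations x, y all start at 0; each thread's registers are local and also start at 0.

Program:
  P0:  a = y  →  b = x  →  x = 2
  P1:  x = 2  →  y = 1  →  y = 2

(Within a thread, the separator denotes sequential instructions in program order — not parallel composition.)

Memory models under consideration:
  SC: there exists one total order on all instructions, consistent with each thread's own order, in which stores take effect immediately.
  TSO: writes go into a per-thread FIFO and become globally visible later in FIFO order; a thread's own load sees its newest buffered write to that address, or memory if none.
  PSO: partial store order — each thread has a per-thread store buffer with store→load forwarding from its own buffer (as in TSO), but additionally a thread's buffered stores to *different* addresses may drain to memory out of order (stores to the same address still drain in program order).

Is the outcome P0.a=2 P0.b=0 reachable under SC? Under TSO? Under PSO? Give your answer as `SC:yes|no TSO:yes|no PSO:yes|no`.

SC:no TSO:no PSO:yes

outcome vector order: (P0.a,P0.b)
SC (4): 00, 02, 12, 22
TSO (4): 00, 02, 12, 22
PSO (6): 00, 02, 10, 12, 20, 22
target 20 ∈ {PSO}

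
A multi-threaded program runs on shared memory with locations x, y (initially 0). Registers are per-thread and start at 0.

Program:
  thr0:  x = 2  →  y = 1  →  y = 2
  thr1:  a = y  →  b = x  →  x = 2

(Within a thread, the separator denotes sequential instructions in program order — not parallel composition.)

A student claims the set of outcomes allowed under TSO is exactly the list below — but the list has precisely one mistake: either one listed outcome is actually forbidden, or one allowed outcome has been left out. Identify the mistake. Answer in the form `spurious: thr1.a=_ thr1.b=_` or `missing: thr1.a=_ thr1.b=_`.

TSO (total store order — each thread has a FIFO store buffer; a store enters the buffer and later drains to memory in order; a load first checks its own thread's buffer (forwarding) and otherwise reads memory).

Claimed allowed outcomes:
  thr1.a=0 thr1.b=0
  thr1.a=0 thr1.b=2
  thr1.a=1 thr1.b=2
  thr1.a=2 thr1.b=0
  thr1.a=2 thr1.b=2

outcome vector order: (thr1.a,thr1.b)
under TSO → 0/0; 0/2; 1/2; 2/2
claimed∖TSO = {2/0}

spurious: thr1.a=2 thr1.b=0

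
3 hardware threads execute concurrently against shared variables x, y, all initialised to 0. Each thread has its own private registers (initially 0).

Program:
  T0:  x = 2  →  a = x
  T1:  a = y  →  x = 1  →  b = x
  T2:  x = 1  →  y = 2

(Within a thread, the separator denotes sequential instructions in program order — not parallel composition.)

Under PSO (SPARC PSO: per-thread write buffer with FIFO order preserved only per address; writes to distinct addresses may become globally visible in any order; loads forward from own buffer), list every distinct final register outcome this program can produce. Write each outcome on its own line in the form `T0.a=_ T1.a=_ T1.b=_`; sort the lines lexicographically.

T0.a=1 T1.a=0 T1.b=1
T0.a=1 T1.a=0 T1.b=2
T0.a=1 T1.a=2 T1.b=1
T0.a=1 T1.a=2 T1.b=2
T0.a=2 T1.a=0 T1.b=1
T0.a=2 T1.a=0 T1.b=2
T0.a=2 T1.a=2 T1.b=1
T0.a=2 T1.a=2 T1.b=2

outcome vector order: (T0.a,T1.a,T1.b)
|PSO outcomes| = 8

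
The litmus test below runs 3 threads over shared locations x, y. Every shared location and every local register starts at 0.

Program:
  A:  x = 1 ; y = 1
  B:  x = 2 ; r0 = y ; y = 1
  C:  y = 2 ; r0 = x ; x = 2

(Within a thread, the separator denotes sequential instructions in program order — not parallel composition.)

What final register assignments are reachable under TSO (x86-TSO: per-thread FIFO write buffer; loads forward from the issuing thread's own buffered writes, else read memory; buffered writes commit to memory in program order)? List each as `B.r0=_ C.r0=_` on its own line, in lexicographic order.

outcome vector order: (B.r0,C.r0)
|TSO outcomes| = 9

B.r0=0 C.r0=0
B.r0=0 C.r0=1
B.r0=0 C.r0=2
B.r0=1 C.r0=0
B.r0=1 C.r0=1
B.r0=1 C.r0=2
B.r0=2 C.r0=0
B.r0=2 C.r0=1
B.r0=2 C.r0=2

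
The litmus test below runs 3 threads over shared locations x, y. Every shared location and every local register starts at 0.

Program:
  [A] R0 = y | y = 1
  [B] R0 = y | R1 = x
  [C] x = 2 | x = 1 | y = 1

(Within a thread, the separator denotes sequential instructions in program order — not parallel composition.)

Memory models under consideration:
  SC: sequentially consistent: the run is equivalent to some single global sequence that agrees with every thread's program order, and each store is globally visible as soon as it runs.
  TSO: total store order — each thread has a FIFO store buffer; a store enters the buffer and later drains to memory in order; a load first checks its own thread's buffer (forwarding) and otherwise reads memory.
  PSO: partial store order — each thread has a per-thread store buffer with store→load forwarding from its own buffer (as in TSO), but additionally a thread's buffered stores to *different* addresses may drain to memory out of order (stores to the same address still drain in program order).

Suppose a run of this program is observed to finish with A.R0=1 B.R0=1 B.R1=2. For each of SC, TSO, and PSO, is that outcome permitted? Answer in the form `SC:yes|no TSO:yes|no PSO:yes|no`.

outcome vector order: (A.R0,B.R0,B.R1)
[SC] allowed = {<0 0 0>; <0 0 1>; <0 0 2>; <0 1 0>; <0 1 1>; <0 1 2>; <1 0 0>; <1 0 1>; <1 0 2>; <1 1 1>}
[TSO] allowed = {<0 0 0>; <0 0 1>; <0 0 2>; <0 1 0>; <0 1 1>; <0 1 2>; <1 0 0>; <1 0 1>; <1 0 2>; <1 1 1>}
[PSO] allowed = {<0 0 0>; <0 0 1>; <0 0 2>; <0 1 0>; <0 1 1>; <0 1 2>; <1 0 0>; <1 0 1>; <1 0 2>; <1 1 0>; <1 1 1>; <1 1 2>}
target <1 1 2> ∈ {PSO}

SC:no TSO:no PSO:yes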